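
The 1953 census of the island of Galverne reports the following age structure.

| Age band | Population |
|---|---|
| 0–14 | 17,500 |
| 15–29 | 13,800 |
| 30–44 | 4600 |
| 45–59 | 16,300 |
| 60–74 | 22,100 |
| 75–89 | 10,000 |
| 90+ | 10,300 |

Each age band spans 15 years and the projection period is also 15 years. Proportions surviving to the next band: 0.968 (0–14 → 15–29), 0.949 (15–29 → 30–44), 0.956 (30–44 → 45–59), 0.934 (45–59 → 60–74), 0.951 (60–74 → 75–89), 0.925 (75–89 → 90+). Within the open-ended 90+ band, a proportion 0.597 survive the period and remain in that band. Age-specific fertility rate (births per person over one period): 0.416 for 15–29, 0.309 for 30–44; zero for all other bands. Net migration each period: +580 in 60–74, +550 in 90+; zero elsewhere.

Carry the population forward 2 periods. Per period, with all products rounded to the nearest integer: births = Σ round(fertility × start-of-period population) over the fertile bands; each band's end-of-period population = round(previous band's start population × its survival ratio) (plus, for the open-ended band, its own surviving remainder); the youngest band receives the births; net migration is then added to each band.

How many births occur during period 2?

Period 1.
Births: 13800 × 0.416 = 5741, 4600 × 0.309 = 1421 → 7162
15–29: 17500 × 0.968 = 16940
30–44: 13800 × 0.949 = 13096
45–59: 4600 × 0.956 = 4398
60–74: 16300 × 0.934 = 15224
75–89: 22100 × 0.951 = 21017
90+: 10000 × 0.925 + 10300 × 0.597 = 9250 + 6149 = 15399
Net migration: 60–74 + 580 → 15804; 90+ + 550 → 15949
End of period: [7162, 16940, 13096, 4398, 15804, 21017, 15949]
Period 2.
Births: 16940 × 0.416 = 7047, 13096 × 0.309 = 4047 → 11094
15–29: 7162 × 0.968 = 6933
30–44: 16940 × 0.949 = 16076
45–59: 13096 × 0.956 = 12520
60–74: 4398 × 0.934 = 4108
75–89: 15804 × 0.951 = 15030
90+: 21017 × 0.925 + 15949 × 0.597 = 19441 + 9522 = 28963
Net migration: 60–74 + 580 → 4688; 90+ + 550 → 29513
End of period: [11094, 6933, 16076, 12520, 4688, 15030, 29513]

11094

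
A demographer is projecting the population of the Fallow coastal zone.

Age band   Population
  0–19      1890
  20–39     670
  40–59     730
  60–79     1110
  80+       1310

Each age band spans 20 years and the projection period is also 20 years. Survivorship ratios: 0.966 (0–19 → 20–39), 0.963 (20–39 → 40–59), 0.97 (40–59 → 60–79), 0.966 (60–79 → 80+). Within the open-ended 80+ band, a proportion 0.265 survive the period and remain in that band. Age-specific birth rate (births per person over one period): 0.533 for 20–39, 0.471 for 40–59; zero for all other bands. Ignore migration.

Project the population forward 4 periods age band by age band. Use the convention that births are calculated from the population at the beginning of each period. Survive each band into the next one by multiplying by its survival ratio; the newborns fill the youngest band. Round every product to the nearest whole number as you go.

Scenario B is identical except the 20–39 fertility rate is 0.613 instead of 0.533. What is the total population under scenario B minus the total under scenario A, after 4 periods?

477

Numbering the bands 1..5 from youngest to oldest:
After projecting period 1:
Births: 670 × 0.533 = 357, 730 × 0.471 = 344 ⇒ total 701
Band 2: 1890 × 0.966 = 1826
Band 3: 670 × 0.963 = 645
Band 4: 730 × 0.97 = 708
Band 5: 1110 × 0.966 + 1310 × 0.265 = 1072 + 347 = 1419
Population now: 0–19=701, 20–39=1826, 40–59=645, 60–79=708, 80+=1419
After projecting period 2:
Births: 1826 × 0.533 = 973, 645 × 0.471 = 304 ⇒ total 1277
Band 2: 701 × 0.966 = 677
Band 3: 1826 × 0.963 = 1758
Band 4: 645 × 0.97 = 626
Band 5: 708 × 0.966 + 1419 × 0.265 = 684 + 376 = 1060
Population now: 0–19=1277, 20–39=677, 40–59=1758, 60–79=626, 80+=1060
After projecting period 3:
Births: 677 × 0.533 = 361, 1758 × 0.471 = 828 ⇒ total 1189
Band 2: 1277 × 0.966 = 1234
Band 3: 677 × 0.963 = 652
Band 4: 1758 × 0.97 = 1705
Band 5: 626 × 0.966 + 1060 × 0.265 = 605 + 281 = 886
Population now: 0–19=1189, 20–39=1234, 40–59=652, 60–79=1705, 80+=886
After projecting period 4:
Births: 1234 × 0.533 = 658, 652 × 0.471 = 307 ⇒ total 965
Band 2: 1189 × 0.966 = 1149
Band 3: 1234 × 0.963 = 1188
Band 4: 652 × 0.97 = 632
Band 5: 1705 × 0.966 + 886 × 0.265 = 1647 + 235 = 1882
Population now: 0–19=965, 20–39=1149, 40–59=1188, 60–79=632, 80+=1882
Scenario A total after 4 periods: 5816
Scenario B projection —
After projecting period 1:
Births: 670 × 0.613 = 411, 730 × 0.471 = 344 ⇒ total 755
Band 2: 1890 × 0.966 = 1826
Band 3: 670 × 0.963 = 645
Band 4: 730 × 0.97 = 708
Band 5: 1110 × 0.966 + 1310 × 0.265 = 1072 + 347 = 1419
Population now: 0–19=755, 20–39=1826, 40–59=645, 60–79=708, 80+=1419
After projecting period 2:
Births: 1826 × 0.613 = 1119, 645 × 0.471 = 304 ⇒ total 1423
Band 2: 755 × 0.966 = 729
Band 3: 1826 × 0.963 = 1758
Band 4: 645 × 0.97 = 626
Band 5: 708 × 0.966 + 1419 × 0.265 = 684 + 376 = 1060
Population now: 0–19=1423, 20–39=729, 40–59=1758, 60–79=626, 80+=1060
After projecting period 3:
Births: 729 × 0.613 = 447, 1758 × 0.471 = 828 ⇒ total 1275
Band 2: 1423 × 0.966 = 1375
Band 3: 729 × 0.963 = 702
Band 4: 1758 × 0.97 = 1705
Band 5: 626 × 0.966 + 1060 × 0.265 = 605 + 281 = 886
Population now: 0–19=1275, 20–39=1375, 40–59=702, 60–79=1705, 80+=886
After projecting period 4:
Births: 1375 × 0.613 = 843, 702 × 0.471 = 331 ⇒ total 1174
Band 2: 1275 × 0.966 = 1232
Band 3: 1375 × 0.963 = 1324
Band 4: 702 × 0.97 = 681
Band 5: 1705 × 0.966 + 886 × 0.265 = 1647 + 235 = 1882
Population now: 0–19=1174, 20–39=1232, 40–59=1324, 60–79=681, 80+=1882
Scenario B total after 4 periods: 6293
Difference B − A = 6293 − 5816 = 477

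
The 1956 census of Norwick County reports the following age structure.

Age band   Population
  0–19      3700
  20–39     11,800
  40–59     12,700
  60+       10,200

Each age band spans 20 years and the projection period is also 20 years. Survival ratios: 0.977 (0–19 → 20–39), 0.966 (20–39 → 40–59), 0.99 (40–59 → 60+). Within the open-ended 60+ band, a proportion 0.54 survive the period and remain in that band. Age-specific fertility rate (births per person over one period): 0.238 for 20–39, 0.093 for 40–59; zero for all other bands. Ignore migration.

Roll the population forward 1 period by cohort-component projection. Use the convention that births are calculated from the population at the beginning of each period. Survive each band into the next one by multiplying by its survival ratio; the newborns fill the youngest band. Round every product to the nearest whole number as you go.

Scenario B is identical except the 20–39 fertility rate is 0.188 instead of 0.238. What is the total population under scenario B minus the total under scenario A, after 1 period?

[period 1]
Births: 11800 * 0.238 = 2808, 12700 * 0.093 = 1181 → 3989
20–39: 3700 * 0.977 = 3615
40–59: 11800 * 0.966 = 11399
60+: 12700 * 0.99 + 10200 * 0.54 = 12573 + 5508 = 18081
→ [3989, 3615, 11399, 18081]
Scenario A total after 1 period: 37084
Scenario B projection —
[period 1]
Births: 11800 * 0.188 = 2218, 12700 * 0.093 = 1181 → 3399
20–39: 3700 * 0.977 = 3615
40–59: 11800 * 0.966 = 11399
60+: 12700 * 0.99 + 10200 * 0.54 = 12573 + 5508 = 18081
→ [3399, 3615, 11399, 18081]
Scenario B total after 1 period: 36494
Difference B − A = 36494 − 37084 = -590

-590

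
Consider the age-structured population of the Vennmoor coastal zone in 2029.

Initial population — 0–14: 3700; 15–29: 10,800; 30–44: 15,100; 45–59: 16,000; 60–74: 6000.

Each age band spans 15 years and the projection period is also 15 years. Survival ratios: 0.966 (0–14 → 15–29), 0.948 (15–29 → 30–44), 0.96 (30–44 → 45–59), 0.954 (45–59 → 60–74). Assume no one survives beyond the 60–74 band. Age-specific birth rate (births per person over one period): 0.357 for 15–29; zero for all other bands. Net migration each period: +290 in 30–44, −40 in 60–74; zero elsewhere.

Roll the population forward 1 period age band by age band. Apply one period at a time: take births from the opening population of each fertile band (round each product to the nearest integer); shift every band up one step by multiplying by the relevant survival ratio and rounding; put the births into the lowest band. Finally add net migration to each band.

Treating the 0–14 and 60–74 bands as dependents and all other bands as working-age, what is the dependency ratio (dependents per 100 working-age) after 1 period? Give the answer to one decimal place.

(Groups numbered youngest = 1 to oldest = 5.)
Period 1.
Births: 10800 * 0.357 = 3856
Group 2: 3700 * 0.966 = 3574
Group 3: 10800 * 0.948 = 10238
Group 4: 15100 * 0.96 = 14496
Group 5: 16000 * 0.954 = 15264
Net migration: Group 3 + 290 → 10528; Group 5 − 40 → 15224
End of period: [3856, 3574, 10528, 14496, 15224]
Dependents (band 0–14 + band 60–74) = 3856 + 15224 = 19080; working-age = 28598; ratio = 19080/28598 × 100 = 66.7

66.7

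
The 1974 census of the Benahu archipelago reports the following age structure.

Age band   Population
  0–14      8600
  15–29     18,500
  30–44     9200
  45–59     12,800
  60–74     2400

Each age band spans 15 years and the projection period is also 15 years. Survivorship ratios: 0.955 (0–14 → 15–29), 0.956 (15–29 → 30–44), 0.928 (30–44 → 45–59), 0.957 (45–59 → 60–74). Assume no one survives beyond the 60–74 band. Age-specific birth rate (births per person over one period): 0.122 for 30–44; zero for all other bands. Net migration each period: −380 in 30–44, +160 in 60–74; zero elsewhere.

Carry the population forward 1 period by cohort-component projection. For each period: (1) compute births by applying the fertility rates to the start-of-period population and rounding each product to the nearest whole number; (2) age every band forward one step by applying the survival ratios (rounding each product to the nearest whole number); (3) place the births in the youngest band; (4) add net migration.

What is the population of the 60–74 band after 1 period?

12410

[period 1]
Births: 9200 * 0.122 = 1122
15–29: 8600 * 0.955 = 8213
30–44: 18500 * 0.956 = 17686
45–59: 9200 * 0.928 = 8538
60–74: 12800 * 0.957 = 12250
Net migration: 30–44 − 380 → 17306; 60–74 + 160 → 12410
End of period: [1122, 8213, 17306, 8538, 12410]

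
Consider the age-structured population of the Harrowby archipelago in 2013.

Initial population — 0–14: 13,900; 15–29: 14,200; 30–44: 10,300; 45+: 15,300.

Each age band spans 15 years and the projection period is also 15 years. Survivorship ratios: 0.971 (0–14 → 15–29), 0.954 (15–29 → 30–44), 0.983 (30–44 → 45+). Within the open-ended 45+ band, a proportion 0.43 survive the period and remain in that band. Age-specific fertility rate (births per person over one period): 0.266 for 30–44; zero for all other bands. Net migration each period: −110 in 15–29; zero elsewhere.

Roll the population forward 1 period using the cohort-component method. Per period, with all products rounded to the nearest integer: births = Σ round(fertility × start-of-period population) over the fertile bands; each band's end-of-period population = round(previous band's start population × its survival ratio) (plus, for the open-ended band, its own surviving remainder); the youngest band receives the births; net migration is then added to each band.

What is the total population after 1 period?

46378

Let group 1 be 0–14 through group 4 = 45+.
— Period 1 —
Births: 10300 × 0.266 = 2740
Group 2: 13900 × 0.971 = 13497
Group 3: 14200 × 0.954 = 13547
Group 4: 10300 × 0.983 + 15300 × 0.43 = 10125 + 6579 = 16704
Net migration: Group 2 − 110 → 13387
Population now: 0–14=2740, 15–29=13387, 30–44=13547, 45+=16704
Total after period 1: 2740 + 13387 + 13547 + 16704 = 46378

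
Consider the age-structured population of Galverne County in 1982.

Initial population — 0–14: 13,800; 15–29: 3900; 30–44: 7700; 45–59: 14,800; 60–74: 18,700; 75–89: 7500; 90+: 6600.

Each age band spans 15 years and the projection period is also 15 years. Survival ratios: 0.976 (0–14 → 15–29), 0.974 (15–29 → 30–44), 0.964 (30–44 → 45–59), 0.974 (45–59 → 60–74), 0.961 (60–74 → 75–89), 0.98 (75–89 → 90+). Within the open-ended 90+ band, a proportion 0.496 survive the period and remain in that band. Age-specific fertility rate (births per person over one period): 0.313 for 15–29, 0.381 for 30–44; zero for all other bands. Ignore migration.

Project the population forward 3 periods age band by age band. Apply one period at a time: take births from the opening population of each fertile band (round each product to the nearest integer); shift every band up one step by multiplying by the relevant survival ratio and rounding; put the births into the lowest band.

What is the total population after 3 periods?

63831

Let group 1 be 0–14 through group 7 = 90+.
After projecting period 1:
Births: 3900 × 0.313 = 1221  |  7700 × 0.381 = 2934 — total 4155
Group 2: 13800 × 0.976 = 13469
Group 3: 3900 × 0.974 = 3799
Group 4: 7700 × 0.964 = 7423
Group 5: 14800 × 0.974 = 14415
Group 6: 18700 × 0.961 = 17971
Group 7: 7500 × 0.98 + 6600 × 0.496 = 7350 + 3274 = 10624
Giving 4155 / 13469 / 3799 / 7423 / 14415 / 17971 / 10624.
After projecting period 2:
Births: 13469 × 0.313 = 4216  |  3799 × 0.381 = 1447 — total 5663
Group 2: 4155 × 0.976 = 4055
Group 3: 13469 × 0.974 = 13119
Group 4: 3799 × 0.964 = 3662
Group 5: 7423 × 0.974 = 7230
Group 6: 14415 × 0.961 = 13853
Group 7: 17971 × 0.98 + 10624 × 0.496 = 17612 + 5270 = 22882
Giving 5663 / 4055 / 13119 / 3662 / 7230 / 13853 / 22882.
After projecting period 3:
Births: 4055 × 0.313 = 1269  |  13119 × 0.381 = 4998 — total 6267
Group 2: 5663 × 0.976 = 5527
Group 3: 4055 × 0.974 = 3950
Group 4: 13119 × 0.964 = 12647
Group 5: 3662 × 0.974 = 3567
Group 6: 7230 × 0.961 = 6948
Group 7: 13853 × 0.98 + 22882 × 0.496 = 13576 + 11349 = 24925
Giving 6267 / 5527 / 3950 / 12647 / 3567 / 6948 / 24925.
Total after period 3: 6267 + 5527 + 3950 + 12647 + 3567 + 6948 + 24925 = 63831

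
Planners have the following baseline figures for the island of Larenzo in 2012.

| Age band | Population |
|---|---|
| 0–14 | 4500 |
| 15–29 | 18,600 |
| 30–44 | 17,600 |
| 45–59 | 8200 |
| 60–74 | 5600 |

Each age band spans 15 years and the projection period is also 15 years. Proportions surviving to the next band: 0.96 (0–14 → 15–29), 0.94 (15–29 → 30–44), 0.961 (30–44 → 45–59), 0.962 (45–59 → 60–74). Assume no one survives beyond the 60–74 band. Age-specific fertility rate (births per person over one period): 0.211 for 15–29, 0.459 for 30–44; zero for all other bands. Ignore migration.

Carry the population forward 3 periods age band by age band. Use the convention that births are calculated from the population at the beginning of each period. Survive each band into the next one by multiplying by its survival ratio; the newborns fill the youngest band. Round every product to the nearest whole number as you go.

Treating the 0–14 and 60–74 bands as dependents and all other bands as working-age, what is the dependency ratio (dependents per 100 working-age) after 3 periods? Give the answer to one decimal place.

87.8

Numbering the bands 1..5 from youngest to oldest:
[period 1]
Births: 18600 * 0.211 = 3925 ; 17600 * 0.459 = 8078 → 12003
Band 2: 4500 * 0.96 = 4320
Band 3: 18600 * 0.94 = 17484
Band 4: 17600 * 0.961 = 16914
Band 5: 8200 * 0.962 = 7888
End of period: [12003, 4320, 17484, 16914, 7888]
[period 2]
Births: 4320 * 0.211 = 912 ; 17484 * 0.459 = 8025 → 8937
Band 2: 12003 * 0.96 = 11523
Band 3: 4320 * 0.94 = 4061
Band 4: 17484 * 0.961 = 16802
Band 5: 16914 * 0.962 = 16271
End of period: [8937, 11523, 4061, 16802, 16271]
[period 3]
Births: 11523 * 0.211 = 2431 ; 4061 * 0.459 = 1864 → 4295
Band 2: 8937 * 0.96 = 8580
Band 3: 11523 * 0.94 = 10832
Band 4: 4061 * 0.961 = 3903
Band 5: 16802 * 0.962 = 16164
End of period: [4295, 8580, 10832, 3903, 16164]
Dependents (band 0–14 + band 60–74) = 4295 + 16164 = 20459; working-age = 23315; ratio = 20459/23315 × 100 = 87.8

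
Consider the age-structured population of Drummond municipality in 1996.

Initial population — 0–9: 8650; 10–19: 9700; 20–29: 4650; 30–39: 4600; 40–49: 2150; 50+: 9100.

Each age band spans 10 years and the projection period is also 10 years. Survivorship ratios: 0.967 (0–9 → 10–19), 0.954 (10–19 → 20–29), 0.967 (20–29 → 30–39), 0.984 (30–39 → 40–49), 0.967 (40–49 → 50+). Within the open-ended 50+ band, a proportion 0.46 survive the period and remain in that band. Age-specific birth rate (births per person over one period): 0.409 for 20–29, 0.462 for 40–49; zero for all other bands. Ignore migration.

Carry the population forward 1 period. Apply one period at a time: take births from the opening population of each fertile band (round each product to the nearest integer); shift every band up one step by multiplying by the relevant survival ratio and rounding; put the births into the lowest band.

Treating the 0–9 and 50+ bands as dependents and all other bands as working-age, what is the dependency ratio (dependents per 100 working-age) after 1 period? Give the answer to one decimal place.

Call the bands 1 to 6, youngest first.
[period 1]
Births: 4650 × 0.409 = 1902, 2150 × 0.462 = 993 → 2895
Band 2: 8650 × 0.967 = 8365
Band 3: 9700 × 0.954 = 9254
Band 4: 4650 × 0.967 = 4497
Band 5: 4600 × 0.984 = 4526
Band 6: 2150 × 0.967 + 9100 × 0.46 = 2079 + 4186 = 6265
End of period: [2895, 8365, 9254, 4497, 4526, 6265]
Dependents (band 0–9 + band 50+) = 2895 + 6265 = 9160; working-age = 26642; ratio = 9160/26642 × 100 = 34.4

34.4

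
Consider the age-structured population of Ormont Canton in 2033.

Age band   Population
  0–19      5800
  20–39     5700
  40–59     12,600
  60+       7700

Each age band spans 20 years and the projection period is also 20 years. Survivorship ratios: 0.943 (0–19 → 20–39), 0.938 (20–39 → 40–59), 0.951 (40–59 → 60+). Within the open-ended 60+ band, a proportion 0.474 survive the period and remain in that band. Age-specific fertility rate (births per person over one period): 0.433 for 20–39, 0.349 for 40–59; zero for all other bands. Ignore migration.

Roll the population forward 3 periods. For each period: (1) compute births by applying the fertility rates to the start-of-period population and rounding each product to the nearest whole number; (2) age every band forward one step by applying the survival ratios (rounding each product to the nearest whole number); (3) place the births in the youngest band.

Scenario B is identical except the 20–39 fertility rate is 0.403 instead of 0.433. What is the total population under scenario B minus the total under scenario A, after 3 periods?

-566

(Groups numbered youngest = 1 to oldest = 4.)
[period 1]
Births: 5700 × 0.433 = 2468 ; 12600 × 0.349 = 4397 — total 6865
Group 2: 5800 × 0.943 = 5469
Group 3: 5700 × 0.938 = 5347
Group 4: 12600 × 0.951 + 7700 × 0.474 = 11983 + 3650 = 15633
Population now: 0–19=6865, 20–39=5469, 40–59=5347, 60+=15633
[period 2]
Births: 5469 × 0.433 = 2368 ; 5347 × 0.349 = 1866 — total 4234
Group 2: 6865 × 0.943 = 6474
Group 3: 5469 × 0.938 = 5130
Group 4: 5347 × 0.951 + 15633 × 0.474 = 5085 + 7410 = 12495
Population now: 0–19=4234, 20–39=6474, 40–59=5130, 60+=12495
[period 3]
Births: 6474 × 0.433 = 2803 ; 5130 × 0.349 = 1790 — total 4593
Group 2: 4234 × 0.943 = 3993
Group 3: 6474 × 0.938 = 6073
Group 4: 5130 × 0.951 + 12495 × 0.474 = 4879 + 5923 = 10802
Population now: 0–19=4593, 20–39=3993, 40–59=6073, 60+=10802
Scenario A total after 3 periods: 25461
Scenario B projection —
[period 1]
Births: 5700 × 0.403 = 2297 ; 12600 × 0.349 = 4397 — total 6694
Group 2: 5800 × 0.943 = 5469
Group 3: 5700 × 0.938 = 5347
Group 4: 12600 × 0.951 + 7700 × 0.474 = 11983 + 3650 = 15633
Population now: 0–19=6694, 20–39=5469, 40–59=5347, 60+=15633
[period 2]
Births: 5469 × 0.403 = 2204 ; 5347 × 0.349 = 1866 — total 4070
Group 2: 6694 × 0.943 = 6312
Group 3: 5469 × 0.938 = 5130
Group 4: 5347 × 0.951 + 15633 × 0.474 = 5085 + 7410 = 12495
Population now: 0–19=4070, 20–39=6312, 40–59=5130, 60+=12495
[period 3]
Births: 6312 × 0.403 = 2544 ; 5130 × 0.349 = 1790 — total 4334
Group 2: 4070 × 0.943 = 3838
Group 3: 6312 × 0.938 = 5921
Group 4: 5130 × 0.951 + 12495 × 0.474 = 4879 + 5923 = 10802
Population now: 0–19=4334, 20–39=3838, 40–59=5921, 60+=10802
Scenario B total after 3 periods: 24895
Difference B − A = 24895 − 25461 = -566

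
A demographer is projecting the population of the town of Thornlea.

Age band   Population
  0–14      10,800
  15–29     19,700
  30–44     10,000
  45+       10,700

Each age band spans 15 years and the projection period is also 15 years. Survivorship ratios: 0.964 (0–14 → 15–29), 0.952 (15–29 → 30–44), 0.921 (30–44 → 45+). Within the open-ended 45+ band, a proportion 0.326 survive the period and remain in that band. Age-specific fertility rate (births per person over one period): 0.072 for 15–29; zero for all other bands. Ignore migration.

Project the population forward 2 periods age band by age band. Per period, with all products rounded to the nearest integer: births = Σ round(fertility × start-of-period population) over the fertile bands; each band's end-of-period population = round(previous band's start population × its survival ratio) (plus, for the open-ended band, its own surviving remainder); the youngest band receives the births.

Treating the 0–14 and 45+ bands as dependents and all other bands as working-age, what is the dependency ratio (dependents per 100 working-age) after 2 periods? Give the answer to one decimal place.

196.5

Period 1:
Births: 19700 * 0.072 = 1418
15–29: 10800 * 0.964 = 10411
30–44: 19700 * 0.952 = 18754
45+: 10000 * 0.921 + 10700 * 0.326 = 9210 + 3488 = 12698
Giving 1418 / 10411 / 18754 / 12698.
Period 2:
Births: 10411 * 0.072 = 750
15–29: 1418 * 0.964 = 1367
30–44: 10411 * 0.952 = 9911
45+: 18754 * 0.921 + 12698 * 0.326 = 17272 + 4140 = 21412
Giving 750 / 1367 / 9911 / 21412.
Dependents (band 0–14 + band 45+) = 750 + 21412 = 22162; working-age = 11278; ratio = 22162/11278 × 100 = 196.5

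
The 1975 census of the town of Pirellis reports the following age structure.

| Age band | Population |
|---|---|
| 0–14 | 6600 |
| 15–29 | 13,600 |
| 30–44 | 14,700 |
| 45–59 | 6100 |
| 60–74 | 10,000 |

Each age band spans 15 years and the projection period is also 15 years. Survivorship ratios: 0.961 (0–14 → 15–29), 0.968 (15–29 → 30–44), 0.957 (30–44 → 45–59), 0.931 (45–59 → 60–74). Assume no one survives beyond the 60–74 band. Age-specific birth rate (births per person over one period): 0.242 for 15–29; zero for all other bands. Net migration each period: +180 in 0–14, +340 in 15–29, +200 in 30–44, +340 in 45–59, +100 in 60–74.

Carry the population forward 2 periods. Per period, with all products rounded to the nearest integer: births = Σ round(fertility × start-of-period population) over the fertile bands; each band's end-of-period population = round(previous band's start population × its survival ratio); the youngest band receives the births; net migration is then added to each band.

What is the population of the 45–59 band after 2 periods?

Numbering the bands 1..5 from youngest to oldest:
Period 1:
Births: 13600 * 0.242 = 3291
Band 2: 6600 * 0.961 = 6343
Band 3: 13600 * 0.968 = 13165
Band 4: 14700 * 0.957 = 14068
Band 5: 6100 * 0.931 = 5679
Net migration: Band 1 + 180 → 3471; Band 2 + 340 → 6683; Band 3 + 200 → 13365; Band 4 + 340 → 14408; Band 5 + 100 → 5779
Population now: 0–14=3471, 15–29=6683, 30–44=13365, 45–59=14408, 60–74=5779
Period 2:
Births: 6683 * 0.242 = 1617
Band 2: 3471 * 0.961 = 3336
Band 3: 6683 * 0.968 = 6469
Band 4: 13365 * 0.957 = 12790
Band 5: 14408 * 0.931 = 13414
Net migration: Band 1 + 180 → 1797; Band 2 + 340 → 3676; Band 3 + 200 → 6669; Band 4 + 340 → 13130; Band 5 + 100 → 13514
Population now: 0–14=1797, 15–29=3676, 30–44=6669, 45–59=13130, 60–74=13514

13130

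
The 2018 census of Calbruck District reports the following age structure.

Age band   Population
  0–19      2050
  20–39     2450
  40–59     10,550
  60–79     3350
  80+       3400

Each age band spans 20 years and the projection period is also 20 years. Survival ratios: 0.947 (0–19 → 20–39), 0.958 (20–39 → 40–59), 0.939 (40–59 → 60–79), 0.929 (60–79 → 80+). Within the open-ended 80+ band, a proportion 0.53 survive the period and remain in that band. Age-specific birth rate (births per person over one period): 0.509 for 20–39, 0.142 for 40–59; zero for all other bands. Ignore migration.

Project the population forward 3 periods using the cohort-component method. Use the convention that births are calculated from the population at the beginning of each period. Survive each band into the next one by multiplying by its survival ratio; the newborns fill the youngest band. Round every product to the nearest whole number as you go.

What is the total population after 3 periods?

After projecting period 1:
Births: 2450 × 0.509 = 1247, 10550 × 0.142 = 1498 → total 2745
20–39: 2050 × 0.947 = 1941
40–59: 2450 × 0.958 = 2347
60–79: 10550 × 0.939 = 9906
80+: 3350 × 0.929 + 3400 × 0.53 = 3112 + 1802 = 4914
Giving 2745 / 1941 / 2347 / 9906 / 4914.
After projecting period 2:
Births: 1941 × 0.509 = 988, 2347 × 0.142 = 333 → total 1321
20–39: 2745 × 0.947 = 2600
40–59: 1941 × 0.958 = 1859
60–79: 2347 × 0.939 = 2204
80+: 9906 × 0.929 + 4914 × 0.53 = 9203 + 2604 = 11807
Giving 1321 / 2600 / 1859 / 2204 / 11807.
After projecting period 3:
Births: 2600 × 0.509 = 1323, 1859 × 0.142 = 264 → total 1587
20–39: 1321 × 0.947 = 1251
40–59: 2600 × 0.958 = 2491
60–79: 1859 × 0.939 = 1746
80+: 2204 × 0.929 + 11807 × 0.53 = 2048 + 6258 = 8306
Giving 1587 / 1251 / 2491 / 1746 / 8306.
Total after period 3: 1587 + 1251 + 2491 + 1746 + 8306 = 15381

15381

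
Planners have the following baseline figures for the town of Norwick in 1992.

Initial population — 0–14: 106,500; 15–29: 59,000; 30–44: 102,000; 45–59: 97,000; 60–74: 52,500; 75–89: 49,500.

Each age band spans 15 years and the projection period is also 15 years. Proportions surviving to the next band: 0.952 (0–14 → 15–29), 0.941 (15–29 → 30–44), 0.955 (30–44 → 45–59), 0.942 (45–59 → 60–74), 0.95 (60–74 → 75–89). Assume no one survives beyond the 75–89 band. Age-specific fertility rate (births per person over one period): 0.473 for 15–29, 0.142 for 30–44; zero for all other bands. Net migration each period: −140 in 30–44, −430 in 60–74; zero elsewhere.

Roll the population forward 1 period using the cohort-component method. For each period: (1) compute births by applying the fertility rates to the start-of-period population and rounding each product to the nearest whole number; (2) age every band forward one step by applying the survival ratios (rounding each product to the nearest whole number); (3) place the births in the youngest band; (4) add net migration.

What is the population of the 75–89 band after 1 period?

49875

(Bands numbered youngest = 1 to oldest = 6.)
[period 1]
Births: 59000 × 0.473 = 27907, 102000 × 0.142 = 14484 → 42391
Band 2: 106500 × 0.952 = 101388
Band 3: 59000 × 0.941 = 55519
Band 4: 102000 × 0.955 = 97410
Band 5: 97000 × 0.942 = 91374
Band 6: 52500 × 0.95 = 49875
Net migration: Band 3 − 140 → 55379; Band 5 − 430 → 90944
Giving 42391 / 101388 / 55379 / 97410 / 90944 / 49875.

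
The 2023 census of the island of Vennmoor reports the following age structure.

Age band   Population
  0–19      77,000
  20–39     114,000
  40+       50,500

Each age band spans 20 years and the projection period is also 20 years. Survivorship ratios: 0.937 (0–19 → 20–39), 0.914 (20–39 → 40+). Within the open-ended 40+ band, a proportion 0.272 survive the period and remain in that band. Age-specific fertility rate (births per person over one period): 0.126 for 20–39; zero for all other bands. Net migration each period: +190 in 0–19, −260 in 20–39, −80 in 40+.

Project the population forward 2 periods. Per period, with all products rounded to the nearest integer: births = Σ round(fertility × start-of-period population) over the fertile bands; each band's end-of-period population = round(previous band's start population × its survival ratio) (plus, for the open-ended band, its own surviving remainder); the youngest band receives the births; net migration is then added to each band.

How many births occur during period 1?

Numbering the bands 1..3 from youngest to oldest:
Period 1:
Births: 114000 * 0.126 = 14364
Band 2: 77000 * 0.937 = 72149
Band 3: 114000 * 0.914 + 50500 * 0.272 = 104196 + 13736 = 117932
Net migration: Band 1 + 190 → 14554; Band 2 − 260 → 71889; Band 3 − 80 → 117852
End of period: [14554, 71889, 117852]

14364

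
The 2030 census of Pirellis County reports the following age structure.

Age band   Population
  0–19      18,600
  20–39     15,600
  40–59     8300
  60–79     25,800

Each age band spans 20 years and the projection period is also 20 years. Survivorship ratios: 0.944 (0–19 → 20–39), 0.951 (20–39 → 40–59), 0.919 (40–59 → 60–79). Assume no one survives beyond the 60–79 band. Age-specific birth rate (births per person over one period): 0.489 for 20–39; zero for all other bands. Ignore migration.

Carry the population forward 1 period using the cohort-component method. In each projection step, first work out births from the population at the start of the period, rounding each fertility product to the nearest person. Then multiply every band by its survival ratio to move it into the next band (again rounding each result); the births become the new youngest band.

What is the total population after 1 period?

Let band 1 be 0–19 through band 4 = 60–79.
— Period 1 —
Births: 15600 * 0.489 = 7628
Band 2: 18600 * 0.944 = 17558
Band 3: 15600 * 0.951 = 14836
Band 4: 8300 * 0.919 = 7628
Giving 7628 / 17558 / 14836 / 7628.
Total after period 1: 7628 + 17558 + 14836 + 7628 = 47650

47650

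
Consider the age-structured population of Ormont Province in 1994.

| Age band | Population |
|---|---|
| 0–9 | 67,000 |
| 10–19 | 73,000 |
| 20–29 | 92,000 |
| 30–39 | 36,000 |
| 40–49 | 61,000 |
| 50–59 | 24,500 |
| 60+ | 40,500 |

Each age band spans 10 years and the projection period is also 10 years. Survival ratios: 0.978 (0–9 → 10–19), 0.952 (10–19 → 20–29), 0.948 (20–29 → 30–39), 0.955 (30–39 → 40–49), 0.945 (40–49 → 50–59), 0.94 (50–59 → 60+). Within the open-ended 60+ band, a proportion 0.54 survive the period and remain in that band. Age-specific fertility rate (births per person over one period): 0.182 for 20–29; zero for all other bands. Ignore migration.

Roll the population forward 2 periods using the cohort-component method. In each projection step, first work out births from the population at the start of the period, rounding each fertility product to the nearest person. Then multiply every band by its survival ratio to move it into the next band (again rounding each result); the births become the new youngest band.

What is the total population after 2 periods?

Period 1.
Births: 92000 * 0.182 = 16744
10–19: 67000 * 0.978 = 65526
20–29: 73000 * 0.952 = 69496
30–39: 92000 * 0.948 = 87216
40–49: 36000 * 0.955 = 34380
50–59: 61000 * 0.945 = 57645
60+: 24500 * 0.94 + 40500 * 0.54 = 23030 + 21870 = 44900
Population now: 0–9=16744, 10–19=65526, 20–29=69496, 30–39=87216, 40–49=34380, 50–59=57645, 60+=44900
Period 2.
Births: 69496 * 0.182 = 12648
10–19: 16744 * 0.978 = 16376
20–29: 65526 * 0.952 = 62381
30–39: 69496 * 0.948 = 65882
40–49: 87216 * 0.955 = 83291
50–59: 34380 * 0.945 = 32489
60+: 57645 * 0.94 + 44900 * 0.54 = 54186 + 24246 = 78432
Population now: 0–9=12648, 10–19=16376, 20–29=62381, 30–39=65882, 40–49=83291, 50–59=32489, 60+=78432
Total after period 2: 12648 + 16376 + 62381 + 65882 + 83291 + 32489 + 78432 = 351499

351499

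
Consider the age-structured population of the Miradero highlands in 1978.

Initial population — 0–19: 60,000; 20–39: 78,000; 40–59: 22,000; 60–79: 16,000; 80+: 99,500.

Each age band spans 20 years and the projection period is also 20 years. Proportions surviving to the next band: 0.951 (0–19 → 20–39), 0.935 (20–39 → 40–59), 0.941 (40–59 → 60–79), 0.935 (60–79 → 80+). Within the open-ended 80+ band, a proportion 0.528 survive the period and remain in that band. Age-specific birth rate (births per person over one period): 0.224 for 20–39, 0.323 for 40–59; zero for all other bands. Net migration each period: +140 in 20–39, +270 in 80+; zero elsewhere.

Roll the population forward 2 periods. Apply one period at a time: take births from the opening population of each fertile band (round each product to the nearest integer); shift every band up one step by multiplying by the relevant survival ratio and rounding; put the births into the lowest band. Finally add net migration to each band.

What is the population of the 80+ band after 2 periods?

55406

[period 1]
Births: 78000 × 0.224 = 17472, 22000 × 0.323 = 7106 → 24578
20–39: 60000 × 0.951 = 57060
40–59: 78000 × 0.935 = 72930
60–79: 22000 × 0.941 = 20702
80+: 16000 × 0.935 + 99500 × 0.528 = 14960 + 52536 = 67496
Net migration: 20–39 + 140 → 57200; 80+ + 270 → 67766
End of period: [24578, 57200, 72930, 20702, 67766]
[period 2]
Births: 57200 × 0.224 = 12813, 72930 × 0.323 = 23556 → 36369
20–39: 24578 × 0.951 = 23374
40–59: 57200 × 0.935 = 53482
60–79: 72930 × 0.941 = 68627
80+: 20702 × 0.935 + 67766 × 0.528 = 19356 + 35780 = 55136
Net migration: 20–39 + 140 → 23514; 80+ + 270 → 55406
End of period: [36369, 23514, 53482, 68627, 55406]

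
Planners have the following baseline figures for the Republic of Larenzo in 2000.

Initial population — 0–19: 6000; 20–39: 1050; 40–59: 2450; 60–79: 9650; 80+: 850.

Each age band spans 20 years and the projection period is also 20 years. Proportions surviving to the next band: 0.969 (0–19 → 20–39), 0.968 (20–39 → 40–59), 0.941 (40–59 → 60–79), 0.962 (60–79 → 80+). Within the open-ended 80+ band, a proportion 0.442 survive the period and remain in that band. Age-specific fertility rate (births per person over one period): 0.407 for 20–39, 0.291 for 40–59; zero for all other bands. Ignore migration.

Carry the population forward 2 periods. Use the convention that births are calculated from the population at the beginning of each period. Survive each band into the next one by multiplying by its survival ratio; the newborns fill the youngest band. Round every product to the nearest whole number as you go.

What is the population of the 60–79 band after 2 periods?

956

Let band 1 be 0–19 through band 5 = 80+.
[period 1]
Births: 1050 × 0.407 = 427, 2450 × 0.291 = 713 → 1140
Band 2: 6000 × 0.969 = 5814
Band 3: 1050 × 0.968 = 1016
Band 4: 2450 × 0.941 = 2305
Band 5: 9650 × 0.962 + 850 × 0.442 = 9283 + 376 = 9659
End of period: [1140, 5814, 1016, 2305, 9659]
[period 2]
Births: 5814 × 0.407 = 2366, 1016 × 0.291 = 296 → 2662
Band 2: 1140 × 0.969 = 1105
Band 3: 5814 × 0.968 = 5628
Band 4: 1016 × 0.941 = 956
Band 5: 2305 × 0.962 + 9659 × 0.442 = 2217 + 4269 = 6486
End of period: [2662, 1105, 5628, 956, 6486]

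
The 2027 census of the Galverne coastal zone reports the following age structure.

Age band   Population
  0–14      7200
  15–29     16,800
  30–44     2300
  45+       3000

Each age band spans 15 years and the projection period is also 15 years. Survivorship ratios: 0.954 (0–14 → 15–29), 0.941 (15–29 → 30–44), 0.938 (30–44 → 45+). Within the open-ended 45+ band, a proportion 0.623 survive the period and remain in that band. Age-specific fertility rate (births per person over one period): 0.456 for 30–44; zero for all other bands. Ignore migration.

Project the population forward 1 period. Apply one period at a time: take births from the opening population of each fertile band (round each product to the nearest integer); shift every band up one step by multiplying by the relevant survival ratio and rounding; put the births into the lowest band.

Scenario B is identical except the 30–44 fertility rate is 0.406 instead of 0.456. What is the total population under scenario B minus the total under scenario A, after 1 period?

-115

After projecting period 1:
Births: 2300 * 0.456 = 1049
15–29: 7200 * 0.954 = 6869
30–44: 16800 * 0.941 = 15809
45+: 2300 * 0.938 + 3000 * 0.623 = 2157 + 1869 = 4026
Giving 1049 / 6869 / 15809 / 4026.
Scenario A total after 1 period: 27753
Scenario B projection —
After projecting period 1:
Births: 2300 * 0.406 = 934
15–29: 7200 * 0.954 = 6869
30–44: 16800 * 0.941 = 15809
45+: 2300 * 0.938 + 3000 * 0.623 = 2157 + 1869 = 4026
Giving 934 / 6869 / 15809 / 4026.
Scenario B total after 1 period: 27638
Difference B − A = 27638 − 27753 = -115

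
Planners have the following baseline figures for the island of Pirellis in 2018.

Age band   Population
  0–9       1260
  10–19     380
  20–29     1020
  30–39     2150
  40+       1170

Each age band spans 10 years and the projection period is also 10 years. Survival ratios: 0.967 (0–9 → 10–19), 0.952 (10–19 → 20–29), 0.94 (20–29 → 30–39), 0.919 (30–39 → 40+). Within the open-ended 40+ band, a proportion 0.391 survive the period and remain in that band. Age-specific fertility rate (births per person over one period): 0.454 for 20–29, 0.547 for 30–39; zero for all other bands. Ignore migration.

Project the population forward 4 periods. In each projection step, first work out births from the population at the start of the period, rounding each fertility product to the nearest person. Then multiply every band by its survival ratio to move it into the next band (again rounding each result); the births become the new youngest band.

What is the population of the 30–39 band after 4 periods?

1418

Call the bands 1 to 5, youngest first.
Period 1:
Births: 1020 × 0.454 = 463 ; 2150 × 0.547 = 1176 → total 1639
Band 2: 1260 × 0.967 = 1218
Band 3: 380 × 0.952 = 362
Band 4: 1020 × 0.94 = 959
Band 5: 2150 × 0.919 + 1170 × 0.391 = 1976 + 457 = 2433
Population now: 0–9=1639, 10–19=1218, 20–29=362, 30–39=959, 40+=2433
Period 2:
Births: 362 × 0.454 = 164 ; 959 × 0.547 = 525 → total 689
Band 2: 1639 × 0.967 = 1585
Band 3: 1218 × 0.952 = 1160
Band 4: 362 × 0.94 = 340
Band 5: 959 × 0.919 + 2433 × 0.391 = 881 + 951 = 1832
Population now: 0–9=689, 10–19=1585, 20–29=1160, 30–39=340, 40+=1832
Period 3:
Births: 1160 × 0.454 = 527 ; 340 × 0.547 = 186 → total 713
Band 2: 689 × 0.967 = 666
Band 3: 1585 × 0.952 = 1509
Band 4: 1160 × 0.94 = 1090
Band 5: 340 × 0.919 + 1832 × 0.391 = 312 + 716 = 1028
Population now: 0–9=713, 10–19=666, 20–29=1509, 30–39=1090, 40+=1028
Period 4:
Births: 1509 × 0.454 = 685 ; 1090 × 0.547 = 596 → total 1281
Band 2: 713 × 0.967 = 689
Band 3: 666 × 0.952 = 634
Band 4: 1509 × 0.94 = 1418
Band 5: 1090 × 0.919 + 1028 × 0.391 = 1002 + 402 = 1404
Population now: 0–9=1281, 10–19=689, 20–29=634, 30–39=1418, 40+=1404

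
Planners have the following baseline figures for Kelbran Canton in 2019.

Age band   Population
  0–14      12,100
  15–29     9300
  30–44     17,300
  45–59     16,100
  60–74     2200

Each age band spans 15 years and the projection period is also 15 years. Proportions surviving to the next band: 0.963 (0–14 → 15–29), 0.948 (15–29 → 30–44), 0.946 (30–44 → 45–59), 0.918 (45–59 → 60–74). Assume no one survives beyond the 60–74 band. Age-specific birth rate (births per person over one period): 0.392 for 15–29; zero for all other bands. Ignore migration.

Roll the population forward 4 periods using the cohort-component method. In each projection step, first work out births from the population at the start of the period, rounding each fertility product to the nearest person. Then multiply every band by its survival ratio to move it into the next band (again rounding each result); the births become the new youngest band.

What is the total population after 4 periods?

After projecting period 1:
Births: 9300 * 0.392 = 3646
15–29: 12100 * 0.963 = 11652
30–44: 9300 * 0.948 = 8816
45–59: 17300 * 0.946 = 16366
60–74: 16100 * 0.918 = 14780
Population now: 0–14=3646, 15–29=11652, 30–44=8816, 45–59=16366, 60–74=14780
After projecting period 2:
Births: 11652 * 0.392 = 4568
15–29: 3646 * 0.963 = 3511
30–44: 11652 * 0.948 = 11046
45–59: 8816 * 0.946 = 8340
60–74: 16366 * 0.918 = 15024
Population now: 0–14=4568, 15–29=3511, 30–44=11046, 45–59=8340, 60–74=15024
After projecting period 3:
Births: 3511 * 0.392 = 1376
15–29: 4568 * 0.963 = 4399
30–44: 3511 * 0.948 = 3328
45–59: 11046 * 0.946 = 10450
60–74: 8340 * 0.918 = 7656
Population now: 0–14=1376, 15–29=4399, 30–44=3328, 45–59=10450, 60–74=7656
After projecting period 4:
Births: 4399 * 0.392 = 1724
15–29: 1376 * 0.963 = 1325
30–44: 4399 * 0.948 = 4170
45–59: 3328 * 0.946 = 3148
60–74: 10450 * 0.918 = 9593
Population now: 0–14=1724, 15–29=1325, 30–44=4170, 45–59=3148, 60–74=9593
Total after period 4: 1724 + 1325 + 4170 + 3148 + 9593 = 19960

19960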